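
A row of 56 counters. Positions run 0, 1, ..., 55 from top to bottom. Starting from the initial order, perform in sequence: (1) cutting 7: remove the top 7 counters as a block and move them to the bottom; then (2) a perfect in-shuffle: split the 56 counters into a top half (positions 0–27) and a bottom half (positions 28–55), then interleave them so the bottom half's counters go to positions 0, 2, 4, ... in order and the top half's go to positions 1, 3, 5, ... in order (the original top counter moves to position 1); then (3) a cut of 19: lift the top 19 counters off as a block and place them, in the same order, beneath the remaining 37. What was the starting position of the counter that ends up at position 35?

Undo the operations in reverse order, starting from position 35:
  undo op 3 (cut 19): 35 ← 54
  undo op 2 (in-shuffle, from bottom half): 54 ← 55
  undo op 1 (cut 7): 55 ← 6
So the counter at position 35 came from original position 6.

6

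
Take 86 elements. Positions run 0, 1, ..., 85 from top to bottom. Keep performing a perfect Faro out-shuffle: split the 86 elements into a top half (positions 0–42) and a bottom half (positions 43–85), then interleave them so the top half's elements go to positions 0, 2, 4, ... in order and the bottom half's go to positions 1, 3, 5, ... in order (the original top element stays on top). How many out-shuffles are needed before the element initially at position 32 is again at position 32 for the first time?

8

Follow position 32 under repeated out-shuffles:
32 → 64 → 43 → 1 → 2 → 4 → 8 → 16 → 32
It first returns after 8 out-shuffles.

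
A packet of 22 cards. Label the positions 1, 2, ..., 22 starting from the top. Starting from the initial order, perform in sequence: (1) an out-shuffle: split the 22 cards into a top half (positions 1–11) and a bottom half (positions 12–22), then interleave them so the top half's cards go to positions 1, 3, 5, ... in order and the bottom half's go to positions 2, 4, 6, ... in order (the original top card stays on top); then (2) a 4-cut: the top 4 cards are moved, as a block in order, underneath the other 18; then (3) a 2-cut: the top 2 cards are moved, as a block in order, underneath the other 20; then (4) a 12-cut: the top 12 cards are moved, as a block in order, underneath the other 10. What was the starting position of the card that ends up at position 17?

Undo the operations in reverse order, starting from position 17:
  undo op 4 (cut 12): 17 ← 7
  undo op 3 (cut 2): 7 ← 9
  undo op 2 (cut 4): 9 ← 13
  undo op 1 (out-shuffle, from top half): 13 ← 7
So the card at position 17 came from original position 7.

7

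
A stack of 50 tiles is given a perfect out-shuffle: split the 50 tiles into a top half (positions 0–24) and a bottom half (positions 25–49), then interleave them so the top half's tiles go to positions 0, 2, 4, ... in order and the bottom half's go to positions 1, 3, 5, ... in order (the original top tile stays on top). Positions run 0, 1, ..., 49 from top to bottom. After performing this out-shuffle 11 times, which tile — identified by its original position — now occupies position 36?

Work backwards from position 36, undoing one out-shuffle at a time:
36 ← 18 ← 9 ← 29 ← 39 ← 44 ← 22 ← 11 ← 30 ← 15 ← 32 ← 16
So the tile now at position 36 started at position 16.

16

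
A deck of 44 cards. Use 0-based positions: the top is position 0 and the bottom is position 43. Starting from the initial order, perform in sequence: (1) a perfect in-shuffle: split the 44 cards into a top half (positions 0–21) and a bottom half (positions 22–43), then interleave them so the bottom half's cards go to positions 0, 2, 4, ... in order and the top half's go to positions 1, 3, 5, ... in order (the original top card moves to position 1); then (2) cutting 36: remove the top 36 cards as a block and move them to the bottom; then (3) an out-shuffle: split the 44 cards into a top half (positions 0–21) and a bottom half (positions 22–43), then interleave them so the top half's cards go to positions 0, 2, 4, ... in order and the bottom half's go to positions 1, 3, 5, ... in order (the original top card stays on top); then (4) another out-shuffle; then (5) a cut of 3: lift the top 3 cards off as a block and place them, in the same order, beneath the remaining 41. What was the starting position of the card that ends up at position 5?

Undo the operations in reverse order, starting from position 5:
  undo op 5 (cut 3): 5 ← 8
  undo op 4 (out-shuffle, from top half): 8 ← 4
  undo op 3 (out-shuffle, from top half): 4 ← 2
  undo op 2 (cut 36): 2 ← 38
  undo op 1 (in-shuffle, from bottom half): 38 ← 41
So the card at position 5 came from original position 41.

41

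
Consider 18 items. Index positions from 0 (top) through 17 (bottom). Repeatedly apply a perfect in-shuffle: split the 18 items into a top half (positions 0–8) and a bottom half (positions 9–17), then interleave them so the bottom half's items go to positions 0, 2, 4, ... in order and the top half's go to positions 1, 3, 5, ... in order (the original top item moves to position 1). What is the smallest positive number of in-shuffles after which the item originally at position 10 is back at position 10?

Follow position 10 under repeated in-shuffles:
10 → 2 → 5 → 11 → 4 → 9 → 0 → 1 → 3 → 7 → 15 → 12 → 6 → 13 → 8 → 17 → 16 → 14 → 10
It first returns after 18 in-shuffles.

18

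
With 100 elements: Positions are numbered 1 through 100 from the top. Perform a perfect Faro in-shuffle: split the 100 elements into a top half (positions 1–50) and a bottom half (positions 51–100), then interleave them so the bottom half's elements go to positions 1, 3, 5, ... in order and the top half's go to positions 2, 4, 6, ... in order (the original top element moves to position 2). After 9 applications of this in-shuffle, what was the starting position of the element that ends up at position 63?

Work backwards from position 63, undoing one in-shuffle at a time:
63 ← 82 ← 41 ← 71 ← 86 ← 43 ← 72 ← 36 ← 18 ← 9
So the element now at position 63 started at position 9.

9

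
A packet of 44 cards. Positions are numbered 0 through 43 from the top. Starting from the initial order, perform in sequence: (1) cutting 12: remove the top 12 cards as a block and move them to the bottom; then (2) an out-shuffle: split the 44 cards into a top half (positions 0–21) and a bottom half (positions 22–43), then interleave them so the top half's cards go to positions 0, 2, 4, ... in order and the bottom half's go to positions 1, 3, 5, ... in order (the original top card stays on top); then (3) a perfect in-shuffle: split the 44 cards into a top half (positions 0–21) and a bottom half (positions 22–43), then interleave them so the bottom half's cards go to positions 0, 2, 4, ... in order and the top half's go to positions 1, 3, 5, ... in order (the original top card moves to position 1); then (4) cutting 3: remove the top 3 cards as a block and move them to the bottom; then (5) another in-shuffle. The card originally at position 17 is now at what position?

37

Track the card from position 17 forward through each operation:
  after op 1 (cut 12): 17 → 5
  after op 2 (out-shuffle): 5 → 10
  after op 3 (in-shuffle): 10 → 21
  after op 4 (cut 3): 21 → 18
  after op 5 (in-shuffle): 18 → 37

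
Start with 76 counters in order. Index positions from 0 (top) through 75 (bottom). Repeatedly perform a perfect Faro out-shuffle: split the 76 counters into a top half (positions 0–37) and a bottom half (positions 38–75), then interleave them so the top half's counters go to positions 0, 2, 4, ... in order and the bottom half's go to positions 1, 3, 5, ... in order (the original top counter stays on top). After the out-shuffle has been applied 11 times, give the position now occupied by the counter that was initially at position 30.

Track the counter's position through each out-shuffle:
30 → 60 → 45 → 15 → 30 → 60 → 45 → 15 → 30 → 60 → 45 → 15

15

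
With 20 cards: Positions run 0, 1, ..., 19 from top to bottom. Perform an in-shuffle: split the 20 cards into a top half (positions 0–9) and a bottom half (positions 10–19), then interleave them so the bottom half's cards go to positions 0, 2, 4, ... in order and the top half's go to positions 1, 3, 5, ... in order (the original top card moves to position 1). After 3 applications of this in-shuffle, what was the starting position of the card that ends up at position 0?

Work backwards from position 0, undoing one in-shuffle at a time:
0 ← 10 ← 15 ← 7
So the card now at position 0 started at position 7.

7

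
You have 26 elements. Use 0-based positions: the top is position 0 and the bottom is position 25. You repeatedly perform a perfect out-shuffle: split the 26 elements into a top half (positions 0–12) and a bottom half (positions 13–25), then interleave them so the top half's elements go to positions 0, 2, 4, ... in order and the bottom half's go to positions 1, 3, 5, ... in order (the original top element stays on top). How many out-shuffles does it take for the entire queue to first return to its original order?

20

The out-shuffle permutes the 26 positions with cycle lengths [1, 1, 4, 20].
Every element is home exactly when every cycle has completed a whole number of laps, i.e. after lcm(1, 4, 20) = 20 out-shuffles.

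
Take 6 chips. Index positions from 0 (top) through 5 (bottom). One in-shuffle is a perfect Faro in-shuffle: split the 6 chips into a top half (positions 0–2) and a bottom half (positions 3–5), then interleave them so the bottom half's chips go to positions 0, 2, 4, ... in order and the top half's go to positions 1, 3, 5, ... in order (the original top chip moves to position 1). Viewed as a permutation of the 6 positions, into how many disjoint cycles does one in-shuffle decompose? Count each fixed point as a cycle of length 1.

Trace each unvisited position around until it returns:
(0 1 3) (2 5 4)
2 cycles in total.

2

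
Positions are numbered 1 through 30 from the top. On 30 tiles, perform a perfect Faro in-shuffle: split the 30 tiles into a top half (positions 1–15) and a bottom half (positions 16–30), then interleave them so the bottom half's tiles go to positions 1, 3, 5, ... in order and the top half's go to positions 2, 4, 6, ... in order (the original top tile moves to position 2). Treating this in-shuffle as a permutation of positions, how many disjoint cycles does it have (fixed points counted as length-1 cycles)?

Trace each unvisited position around until it returns:
(1 2 4 8 16) (3 6 12 24 17) (5 10 20 9 18) (7 14 28 25 19) (11 22 13 26 21) (15 30 29 27 23)
6 cycles in total.

6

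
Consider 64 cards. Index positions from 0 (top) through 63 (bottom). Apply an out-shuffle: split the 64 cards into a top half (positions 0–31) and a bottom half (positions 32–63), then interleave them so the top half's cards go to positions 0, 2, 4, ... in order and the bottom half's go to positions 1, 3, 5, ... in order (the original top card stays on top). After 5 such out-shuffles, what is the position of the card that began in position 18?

Track the card's position through each out-shuffle:
18 → 36 → 9 → 18 → 36 → 9

9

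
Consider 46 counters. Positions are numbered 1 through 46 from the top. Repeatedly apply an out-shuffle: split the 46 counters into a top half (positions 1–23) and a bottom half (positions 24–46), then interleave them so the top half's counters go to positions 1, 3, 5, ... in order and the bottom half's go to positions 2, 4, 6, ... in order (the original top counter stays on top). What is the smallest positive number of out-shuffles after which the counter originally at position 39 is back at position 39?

12

Follow position 39 under repeated out-shuffles:
39 → 32 → 18 → 35 → 24 → 2 → 3 → 5 → 9 → 17 → 33 → 20 → 39
It first returns after 12 out-shuffles.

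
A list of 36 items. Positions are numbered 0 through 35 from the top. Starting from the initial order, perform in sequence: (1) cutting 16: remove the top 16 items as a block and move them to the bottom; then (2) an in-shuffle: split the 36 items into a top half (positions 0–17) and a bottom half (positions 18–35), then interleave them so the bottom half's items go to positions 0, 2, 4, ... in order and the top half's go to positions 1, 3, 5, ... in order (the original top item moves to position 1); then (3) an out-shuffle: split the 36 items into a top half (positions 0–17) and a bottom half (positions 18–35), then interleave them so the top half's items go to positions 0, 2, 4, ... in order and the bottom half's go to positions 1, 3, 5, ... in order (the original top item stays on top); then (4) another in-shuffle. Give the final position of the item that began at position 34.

Track the item from position 34 forward through each operation:
  after op 1 (cut 16): 34 → 18
  after op 2 (in-shuffle): 18 → 0
  after op 3 (out-shuffle): 0 → 0
  after op 4 (in-shuffle): 0 → 1

1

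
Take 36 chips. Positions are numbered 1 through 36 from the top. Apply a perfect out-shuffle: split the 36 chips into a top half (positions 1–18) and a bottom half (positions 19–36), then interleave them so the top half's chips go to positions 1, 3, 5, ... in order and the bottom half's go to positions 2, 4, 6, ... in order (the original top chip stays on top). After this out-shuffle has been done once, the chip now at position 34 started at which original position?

Work backwards from position 34, undoing one out-shuffle at a time:
34 ← 35
So the chip now at position 34 started at position 35.

35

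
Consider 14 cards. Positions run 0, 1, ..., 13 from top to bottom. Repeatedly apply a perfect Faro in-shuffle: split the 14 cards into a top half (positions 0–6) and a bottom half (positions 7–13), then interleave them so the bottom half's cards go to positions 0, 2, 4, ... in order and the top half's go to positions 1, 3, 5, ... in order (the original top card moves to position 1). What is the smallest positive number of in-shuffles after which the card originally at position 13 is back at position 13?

Follow position 13 under repeated in-shuffles:
13 → 12 → 10 → 6 → 13
It first returns after 4 in-shuffles.

4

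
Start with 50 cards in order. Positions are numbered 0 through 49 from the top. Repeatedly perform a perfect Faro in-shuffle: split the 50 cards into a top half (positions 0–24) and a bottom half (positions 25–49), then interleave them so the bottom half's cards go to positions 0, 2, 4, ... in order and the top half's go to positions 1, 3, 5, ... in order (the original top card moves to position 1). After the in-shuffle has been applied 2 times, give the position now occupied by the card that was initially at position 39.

Track the card's position through each in-shuffle:
39 → 28 → 6

6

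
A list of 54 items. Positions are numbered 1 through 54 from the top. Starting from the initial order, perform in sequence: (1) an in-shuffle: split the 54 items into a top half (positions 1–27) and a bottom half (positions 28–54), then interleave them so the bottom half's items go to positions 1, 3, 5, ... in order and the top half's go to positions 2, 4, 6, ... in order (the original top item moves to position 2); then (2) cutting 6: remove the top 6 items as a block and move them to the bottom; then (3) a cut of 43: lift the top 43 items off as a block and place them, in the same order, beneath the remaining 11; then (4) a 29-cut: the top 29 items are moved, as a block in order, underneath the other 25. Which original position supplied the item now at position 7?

43

Undo the operations in reverse order, starting from position 7:
  undo op 4 (cut 29): 7 ← 36
  undo op 3 (cut 43): 36 ← 25
  undo op 2 (cut 6): 25 ← 31
  undo op 1 (in-shuffle, from bottom half): 31 ← 43
So the item at position 7 came from original position 43.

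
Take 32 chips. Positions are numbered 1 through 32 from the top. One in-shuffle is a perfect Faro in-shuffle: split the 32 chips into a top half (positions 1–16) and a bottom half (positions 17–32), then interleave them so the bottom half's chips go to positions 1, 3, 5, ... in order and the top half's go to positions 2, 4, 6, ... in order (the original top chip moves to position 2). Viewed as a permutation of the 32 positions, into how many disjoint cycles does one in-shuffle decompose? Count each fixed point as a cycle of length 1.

Trace each unvisited position around until it returns:
(1 2 4 8 16 32 31 29 25 17) (3 6 12 24 15 30 27 21 9 18) (5 10 20 7 14 28 23 13 26 19) (11 22)
4 cycles in total.

4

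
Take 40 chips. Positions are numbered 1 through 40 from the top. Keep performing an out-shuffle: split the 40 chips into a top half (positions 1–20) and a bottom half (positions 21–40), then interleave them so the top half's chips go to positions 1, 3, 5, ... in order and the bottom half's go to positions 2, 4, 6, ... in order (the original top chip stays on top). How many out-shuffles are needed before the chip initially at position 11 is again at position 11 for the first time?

12

Follow position 11 under repeated out-shuffles:
11 → 21 → 2 → 3 → 5 → 9 → 17 → 33 → 26 → 12 → 23 → 6 → 11
It first returns after 12 out-shuffles.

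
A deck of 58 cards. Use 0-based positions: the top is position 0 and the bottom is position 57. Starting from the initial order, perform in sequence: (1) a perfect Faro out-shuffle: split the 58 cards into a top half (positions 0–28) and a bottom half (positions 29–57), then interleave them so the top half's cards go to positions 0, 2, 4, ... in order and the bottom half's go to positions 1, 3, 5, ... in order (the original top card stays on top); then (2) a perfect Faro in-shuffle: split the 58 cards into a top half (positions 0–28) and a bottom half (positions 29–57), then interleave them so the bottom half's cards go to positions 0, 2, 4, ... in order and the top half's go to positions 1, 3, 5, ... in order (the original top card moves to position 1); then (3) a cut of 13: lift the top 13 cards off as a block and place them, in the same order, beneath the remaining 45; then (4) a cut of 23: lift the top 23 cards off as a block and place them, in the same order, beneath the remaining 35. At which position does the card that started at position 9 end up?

1

Track the card from position 9 forward through each operation:
  after op 1 (out-shuffle): 9 → 18
  after op 2 (in-shuffle): 18 → 37
  after op 3 (cut 13): 37 → 24
  after op 4 (cut 23): 24 → 1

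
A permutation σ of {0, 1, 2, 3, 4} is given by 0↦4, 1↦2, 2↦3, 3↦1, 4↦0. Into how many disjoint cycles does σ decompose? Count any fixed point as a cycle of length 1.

Cycle decomposition: (0 4) (1 2 3).
2 cycles.

2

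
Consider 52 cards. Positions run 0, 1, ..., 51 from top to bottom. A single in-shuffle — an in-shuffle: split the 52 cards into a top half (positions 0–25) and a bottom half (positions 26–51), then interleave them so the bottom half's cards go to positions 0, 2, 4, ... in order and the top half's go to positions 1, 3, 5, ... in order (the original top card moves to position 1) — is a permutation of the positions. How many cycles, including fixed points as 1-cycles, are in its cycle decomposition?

Trace each unvisited position around until it returns:
(0 1 3 7 15 31 ... len 52)
1 cycle in total.

1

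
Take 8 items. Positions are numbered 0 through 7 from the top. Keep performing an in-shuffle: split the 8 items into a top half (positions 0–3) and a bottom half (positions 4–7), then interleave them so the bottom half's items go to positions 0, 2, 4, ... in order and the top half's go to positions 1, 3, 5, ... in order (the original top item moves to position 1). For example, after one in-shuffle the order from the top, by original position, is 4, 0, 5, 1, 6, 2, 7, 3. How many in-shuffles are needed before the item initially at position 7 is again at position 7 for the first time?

6

Follow position 7 under repeated in-shuffles:
7 → 6 → 4 → 0 → 1 → 3 → 7
It first returns after 6 in-shuffles.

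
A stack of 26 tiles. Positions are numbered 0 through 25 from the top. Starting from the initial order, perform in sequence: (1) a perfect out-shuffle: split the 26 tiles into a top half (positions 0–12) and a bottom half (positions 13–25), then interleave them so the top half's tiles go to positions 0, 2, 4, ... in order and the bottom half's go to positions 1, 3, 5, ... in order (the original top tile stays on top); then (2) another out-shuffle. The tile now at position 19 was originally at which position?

11

Undo the operations in reverse order, starting from position 19:
  undo op 2 (out-shuffle, from bottom half): 19 ← 22
  undo op 1 (out-shuffle, from top half): 22 ← 11
So the tile at position 19 came from original position 11.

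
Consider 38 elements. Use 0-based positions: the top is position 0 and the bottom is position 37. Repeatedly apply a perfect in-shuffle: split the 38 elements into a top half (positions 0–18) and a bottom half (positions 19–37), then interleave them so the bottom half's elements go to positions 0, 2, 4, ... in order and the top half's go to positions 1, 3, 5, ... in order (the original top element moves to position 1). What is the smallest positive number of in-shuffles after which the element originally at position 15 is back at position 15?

Follow position 15 under repeated in-shuffles:
15 → 31 → 24 → 10 → 21 → 4 → 9 → 19 → 0 → 1 → 3 → 7 → 15
It first returns after 12 in-shuffles.

12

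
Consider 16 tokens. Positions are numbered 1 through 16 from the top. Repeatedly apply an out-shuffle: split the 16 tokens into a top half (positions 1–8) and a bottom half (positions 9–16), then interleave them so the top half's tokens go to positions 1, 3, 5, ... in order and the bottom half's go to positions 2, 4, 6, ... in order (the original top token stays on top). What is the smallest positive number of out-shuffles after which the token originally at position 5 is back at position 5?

4

Follow position 5 under repeated out-shuffles:
5 → 9 → 2 → 3 → 5
It first returns after 4 out-shuffles.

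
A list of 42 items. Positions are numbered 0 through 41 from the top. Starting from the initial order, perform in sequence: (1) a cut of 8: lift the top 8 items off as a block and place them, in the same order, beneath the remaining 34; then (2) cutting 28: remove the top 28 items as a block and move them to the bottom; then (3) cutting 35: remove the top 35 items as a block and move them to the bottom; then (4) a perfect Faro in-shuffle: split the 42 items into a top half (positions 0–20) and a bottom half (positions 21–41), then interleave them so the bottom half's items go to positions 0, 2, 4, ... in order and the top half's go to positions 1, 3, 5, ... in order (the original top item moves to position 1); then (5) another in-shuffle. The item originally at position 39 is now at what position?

Track the item from position 39 forward through each operation:
  after op 1 (cut 8): 39 → 31
  after op 2 (cut 28): 31 → 3
  after op 3 (cut 35): 3 → 10
  after op 4 (in-shuffle): 10 → 21
  after op 5 (in-shuffle): 21 → 0

0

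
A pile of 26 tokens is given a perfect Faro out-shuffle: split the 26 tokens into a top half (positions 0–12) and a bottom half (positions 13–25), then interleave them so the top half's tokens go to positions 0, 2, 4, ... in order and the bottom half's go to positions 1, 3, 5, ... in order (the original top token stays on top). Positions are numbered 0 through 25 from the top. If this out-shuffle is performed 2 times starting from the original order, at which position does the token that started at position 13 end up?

Track the token's position through each out-shuffle:
13 → 1 → 2

2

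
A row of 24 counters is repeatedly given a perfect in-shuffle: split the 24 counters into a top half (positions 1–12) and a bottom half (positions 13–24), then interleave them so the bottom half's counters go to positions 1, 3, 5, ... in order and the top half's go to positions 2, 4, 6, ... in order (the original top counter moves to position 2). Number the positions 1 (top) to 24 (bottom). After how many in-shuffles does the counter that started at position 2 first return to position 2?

Follow position 2 under repeated in-shuffles:
2 → 4 → 8 → 16 → 7 → 14 → 3 → 6 → 12 → 24 → 23 → 21 → 17 → 9 → 18 → 11 → 22 → 19 → 13 → 1 → 2
It first returns after 20 in-shuffles.

20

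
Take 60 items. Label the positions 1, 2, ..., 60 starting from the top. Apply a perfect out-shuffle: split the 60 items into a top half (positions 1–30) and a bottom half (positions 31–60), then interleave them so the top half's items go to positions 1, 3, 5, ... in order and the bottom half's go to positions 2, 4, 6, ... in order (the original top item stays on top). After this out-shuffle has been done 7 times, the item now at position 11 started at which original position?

2

Work backwards from position 11, undoing one out-shuffle at a time:
11 ← 6 ← 33 ← 17 ← 9 ← 5 ← 3 ← 2
So the item now at position 11 started at position 2.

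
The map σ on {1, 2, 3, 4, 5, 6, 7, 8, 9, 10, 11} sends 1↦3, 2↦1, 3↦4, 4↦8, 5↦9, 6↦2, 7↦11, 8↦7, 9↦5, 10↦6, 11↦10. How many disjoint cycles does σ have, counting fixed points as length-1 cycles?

Cycle decomposition: (1 3 4 8 7 11 10 6 2) (5 9).
2 cycles.

2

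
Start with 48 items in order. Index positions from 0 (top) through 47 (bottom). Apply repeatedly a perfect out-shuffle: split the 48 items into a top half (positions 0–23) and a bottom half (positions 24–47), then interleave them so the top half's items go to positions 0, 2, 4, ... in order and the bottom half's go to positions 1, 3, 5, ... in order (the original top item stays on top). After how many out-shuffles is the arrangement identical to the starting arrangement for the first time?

The out-shuffle permutes the 48 positions with cycle lengths [1, 1, 23, 23].
Every item is home exactly when every cycle has completed a whole number of laps, i.e. after lcm(1, 23) = 23 out-shuffles.

23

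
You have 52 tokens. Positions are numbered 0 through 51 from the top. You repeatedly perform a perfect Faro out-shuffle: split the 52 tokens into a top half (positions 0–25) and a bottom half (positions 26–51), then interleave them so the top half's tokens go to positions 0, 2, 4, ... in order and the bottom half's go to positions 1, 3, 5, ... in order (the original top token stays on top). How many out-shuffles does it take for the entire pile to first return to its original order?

8

The out-shuffle permutes the 52 positions with cycle lengths [1, 1, 2, 8, 8, 8, 8, 8, 8].
Every token is home exactly when every cycle has completed a whole number of laps, i.e. after lcm(1, 2, 8) = 8 out-shuffles.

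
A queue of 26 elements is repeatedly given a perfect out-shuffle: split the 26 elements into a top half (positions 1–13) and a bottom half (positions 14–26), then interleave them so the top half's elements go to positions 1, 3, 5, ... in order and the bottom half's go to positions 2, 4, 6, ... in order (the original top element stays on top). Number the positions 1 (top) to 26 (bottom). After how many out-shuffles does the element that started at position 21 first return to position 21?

Follow position 21 under repeated out-shuffles:
21 → 16 → 6 → 11 → 21
It first returns after 4 out-shuffles.

4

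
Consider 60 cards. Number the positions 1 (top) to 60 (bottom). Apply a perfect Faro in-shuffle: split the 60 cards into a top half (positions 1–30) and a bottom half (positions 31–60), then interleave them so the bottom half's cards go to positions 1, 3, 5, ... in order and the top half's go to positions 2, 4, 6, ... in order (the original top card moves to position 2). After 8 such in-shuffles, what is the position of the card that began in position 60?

Track the card's position through each in-shuffle:
60 → 59 → 57 → 53 → 45 → 29 → 58 → 55 → 49

49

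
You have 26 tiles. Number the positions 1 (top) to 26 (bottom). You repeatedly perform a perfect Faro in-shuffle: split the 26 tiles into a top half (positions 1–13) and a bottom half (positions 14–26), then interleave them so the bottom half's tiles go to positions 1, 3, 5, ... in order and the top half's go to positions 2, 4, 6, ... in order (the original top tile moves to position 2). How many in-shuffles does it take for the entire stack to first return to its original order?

The in-shuffle permutes the 26 positions with cycle lengths [2, 6, 18].
Every tile is home exactly when every cycle has completed a whole number of laps, i.e. after lcm(2, 6, 18) = 18 in-shuffles.

18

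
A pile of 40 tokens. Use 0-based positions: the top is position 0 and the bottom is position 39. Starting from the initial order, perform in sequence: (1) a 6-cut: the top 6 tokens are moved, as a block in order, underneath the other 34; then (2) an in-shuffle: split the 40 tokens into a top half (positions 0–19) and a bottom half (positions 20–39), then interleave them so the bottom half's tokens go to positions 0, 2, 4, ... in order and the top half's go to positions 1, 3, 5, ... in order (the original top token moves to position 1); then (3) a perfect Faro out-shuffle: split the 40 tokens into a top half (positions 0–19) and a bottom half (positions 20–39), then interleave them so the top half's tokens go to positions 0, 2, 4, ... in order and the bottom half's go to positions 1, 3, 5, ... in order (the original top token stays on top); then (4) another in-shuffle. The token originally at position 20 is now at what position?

39

Track the token from position 20 forward through each operation:
  after op 1 (cut 6): 20 → 14
  after op 2 (in-shuffle): 14 → 29
  after op 3 (out-shuffle): 29 → 19
  after op 4 (in-shuffle): 19 → 39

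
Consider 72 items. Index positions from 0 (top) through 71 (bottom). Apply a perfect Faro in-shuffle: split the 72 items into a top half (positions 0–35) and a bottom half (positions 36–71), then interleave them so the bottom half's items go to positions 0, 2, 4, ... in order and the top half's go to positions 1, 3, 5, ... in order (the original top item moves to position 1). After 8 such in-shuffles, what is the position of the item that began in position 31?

Track the item's position through each in-shuffle:
31 → 63 → 54 → 36 → 0 → 1 → 3 → 7 → 15

15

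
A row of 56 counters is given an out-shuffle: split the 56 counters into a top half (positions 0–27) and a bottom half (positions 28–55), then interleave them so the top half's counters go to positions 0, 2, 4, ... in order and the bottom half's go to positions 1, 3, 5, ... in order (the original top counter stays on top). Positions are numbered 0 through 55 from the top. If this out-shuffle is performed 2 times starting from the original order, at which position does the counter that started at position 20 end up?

25

Track the counter's position through each out-shuffle:
20 → 40 → 25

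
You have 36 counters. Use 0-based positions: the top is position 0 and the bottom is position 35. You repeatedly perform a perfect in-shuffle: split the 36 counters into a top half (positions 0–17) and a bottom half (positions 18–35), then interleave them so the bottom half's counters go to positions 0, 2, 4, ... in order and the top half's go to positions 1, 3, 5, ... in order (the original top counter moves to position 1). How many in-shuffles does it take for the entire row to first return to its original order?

The in-shuffle permutes the 36 positions with cycle lengths [36].
Every counter is home exactly when every cycle has completed a whole number of laps, i.e. after lcm(36) = 36 in-shuffles.

36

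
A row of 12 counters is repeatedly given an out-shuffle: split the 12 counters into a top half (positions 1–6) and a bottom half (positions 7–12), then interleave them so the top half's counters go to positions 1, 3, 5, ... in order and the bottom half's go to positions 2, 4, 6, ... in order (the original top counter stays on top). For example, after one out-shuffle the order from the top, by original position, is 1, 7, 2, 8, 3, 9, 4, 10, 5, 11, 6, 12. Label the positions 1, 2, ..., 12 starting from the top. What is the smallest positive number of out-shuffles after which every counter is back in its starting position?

The out-shuffle permutes the 12 positions with cycle lengths [1, 1, 10].
Every counter is home exactly when every cycle has completed a whole number of laps, i.e. after lcm(1, 10) = 10 out-shuffles.

10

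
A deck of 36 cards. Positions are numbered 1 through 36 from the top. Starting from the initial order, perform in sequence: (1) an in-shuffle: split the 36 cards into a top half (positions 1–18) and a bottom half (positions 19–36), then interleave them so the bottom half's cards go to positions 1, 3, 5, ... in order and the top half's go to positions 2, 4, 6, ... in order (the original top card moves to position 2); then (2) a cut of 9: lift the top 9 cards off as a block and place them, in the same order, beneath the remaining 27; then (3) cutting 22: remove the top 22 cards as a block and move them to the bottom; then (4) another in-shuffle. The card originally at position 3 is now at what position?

22

Track the card from position 3 forward through each operation:
  after op 1 (in-shuffle): 3 → 6
  after op 2 (cut 9): 6 → 33
  after op 3 (cut 22): 33 → 11
  after op 4 (in-shuffle): 11 → 22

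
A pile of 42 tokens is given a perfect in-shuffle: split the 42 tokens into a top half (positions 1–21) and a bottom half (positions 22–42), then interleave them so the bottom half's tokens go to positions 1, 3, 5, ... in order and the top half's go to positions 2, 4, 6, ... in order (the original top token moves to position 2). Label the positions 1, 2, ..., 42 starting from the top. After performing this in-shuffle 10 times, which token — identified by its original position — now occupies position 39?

22

Work backwards from position 39, undoing one in-shuffle at a time:
39 ← 41 ← 42 ← 21 ← 32 ← 16 ← 8 ← 4 ← 2 ← 1 ← 22
So the token now at position 39 started at position 22.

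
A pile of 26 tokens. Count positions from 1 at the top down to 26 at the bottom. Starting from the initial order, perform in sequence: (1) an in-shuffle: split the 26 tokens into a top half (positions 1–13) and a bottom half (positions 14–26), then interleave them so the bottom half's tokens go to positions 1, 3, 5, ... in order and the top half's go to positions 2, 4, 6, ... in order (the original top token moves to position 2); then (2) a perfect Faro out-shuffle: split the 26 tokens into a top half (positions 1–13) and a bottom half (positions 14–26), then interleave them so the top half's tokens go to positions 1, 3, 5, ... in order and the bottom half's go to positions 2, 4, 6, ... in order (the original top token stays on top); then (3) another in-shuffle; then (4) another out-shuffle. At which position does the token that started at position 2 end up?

2

Track the token from position 2 forward through each operation:
  after op 1 (in-shuffle): 2 → 4
  after op 2 (out-shuffle): 4 → 7
  after op 3 (in-shuffle): 7 → 14
  after op 4 (out-shuffle): 14 → 2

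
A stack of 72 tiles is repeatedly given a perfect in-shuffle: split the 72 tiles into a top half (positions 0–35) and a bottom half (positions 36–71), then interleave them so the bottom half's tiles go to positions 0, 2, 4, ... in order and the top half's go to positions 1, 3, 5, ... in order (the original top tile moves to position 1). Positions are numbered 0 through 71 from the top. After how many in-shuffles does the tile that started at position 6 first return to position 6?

Follow position 6 under repeated in-shuffles:
6 → 13 → 27 → 55 → 38 → 4 → 9 → 19 → 39 → 6
It first returns after 9 in-shuffles.

9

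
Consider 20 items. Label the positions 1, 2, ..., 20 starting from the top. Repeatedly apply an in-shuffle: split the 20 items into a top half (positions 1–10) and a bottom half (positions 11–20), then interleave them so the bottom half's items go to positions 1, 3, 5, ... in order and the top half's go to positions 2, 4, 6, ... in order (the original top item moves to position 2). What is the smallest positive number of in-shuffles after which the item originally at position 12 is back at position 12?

3

Follow position 12 under repeated in-shuffles:
12 → 3 → 6 → 12
It first returns after 3 in-shuffles.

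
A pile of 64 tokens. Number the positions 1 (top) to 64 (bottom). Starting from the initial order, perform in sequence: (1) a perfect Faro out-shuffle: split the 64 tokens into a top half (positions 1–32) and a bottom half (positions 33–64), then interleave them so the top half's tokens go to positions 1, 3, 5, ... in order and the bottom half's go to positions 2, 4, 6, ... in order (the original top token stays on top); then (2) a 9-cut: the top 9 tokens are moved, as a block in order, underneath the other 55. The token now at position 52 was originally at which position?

Undo the operations in reverse order, starting from position 52:
  undo op 2 (cut 9): 52 ← 61
  undo op 1 (out-shuffle, from top half): 61 ← 31
So the token at position 52 came from original position 31.

31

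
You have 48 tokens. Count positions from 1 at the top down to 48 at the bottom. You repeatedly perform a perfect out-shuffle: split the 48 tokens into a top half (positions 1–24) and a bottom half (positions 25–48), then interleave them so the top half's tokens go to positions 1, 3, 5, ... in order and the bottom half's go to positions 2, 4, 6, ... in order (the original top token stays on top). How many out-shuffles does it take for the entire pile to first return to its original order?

The out-shuffle permutes the 48 positions with cycle lengths [1, 1, 23, 23].
Every token is home exactly when every cycle has completed a whole number of laps, i.e. after lcm(1, 23) = 23 out-shuffles.

23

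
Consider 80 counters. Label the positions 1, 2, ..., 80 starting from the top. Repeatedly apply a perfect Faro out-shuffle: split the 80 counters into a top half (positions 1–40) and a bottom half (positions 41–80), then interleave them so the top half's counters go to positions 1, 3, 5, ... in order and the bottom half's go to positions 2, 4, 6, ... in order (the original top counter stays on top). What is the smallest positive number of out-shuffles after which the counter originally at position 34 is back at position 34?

Follow position 34 under repeated out-shuffles:
34 → 67 → 54 → 28 → 55 → 30 → 59 → 38 → ... → 34 (length 39)
It first returns after 39 out-shuffles.

39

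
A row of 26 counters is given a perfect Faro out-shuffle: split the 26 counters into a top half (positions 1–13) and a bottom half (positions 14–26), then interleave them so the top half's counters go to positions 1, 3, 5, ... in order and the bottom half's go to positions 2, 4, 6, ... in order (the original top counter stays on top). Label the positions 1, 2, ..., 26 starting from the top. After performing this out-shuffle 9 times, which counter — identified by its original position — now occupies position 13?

2

Work backwards from position 13, undoing one out-shuffle at a time:
13 ← 7 ← 4 ← 15 ← 8 ← 17 ← 9 ← 5 ← 3 ← 2
So the counter now at position 13 started at position 2.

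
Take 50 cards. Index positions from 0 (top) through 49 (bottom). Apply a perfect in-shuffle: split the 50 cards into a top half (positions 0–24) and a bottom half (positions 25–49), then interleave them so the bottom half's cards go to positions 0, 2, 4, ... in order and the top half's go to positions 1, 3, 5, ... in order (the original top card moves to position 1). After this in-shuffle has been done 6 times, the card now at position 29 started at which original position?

Work backwards from position 29, undoing one in-shuffle at a time:
29 ← 14 ← 32 ← 41 ← 20 ← 35 ← 17
So the card now at position 29 started at position 17.

17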